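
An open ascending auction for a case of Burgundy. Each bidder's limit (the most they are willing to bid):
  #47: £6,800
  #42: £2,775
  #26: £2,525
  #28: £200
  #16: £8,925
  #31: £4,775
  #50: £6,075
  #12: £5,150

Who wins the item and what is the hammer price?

#16 wins at £6,800

Rule: the price rises until one bidder remains; the winner pays the price at which the last rival dropped out.
Limits ranked: 8,925 (#16) > 6,800 (#47) > 6,075 (#50) > 5,150 (#12) > 4,775 (#31) > 2,775 (#42) > …
Once the price passes £6,800, only #16 is left; the hammer falls at #47's limit of £6,800.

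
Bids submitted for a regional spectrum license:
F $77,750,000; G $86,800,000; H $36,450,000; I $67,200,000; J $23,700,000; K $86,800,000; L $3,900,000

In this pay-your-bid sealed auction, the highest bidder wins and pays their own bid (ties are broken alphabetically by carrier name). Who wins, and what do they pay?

Pay-your-bid sealed auction: the highest bidder wins and pays their own bid.
Bids ranked: 86,800,000 (G) > 86,800,000 (K) > 77,750,000 (F) > 67,200,000 (I) > 36,450,000 (H) > 23,700,000 (J) > …
Tie at $86,800,000 → G wins by tie-break.
First-price: G pays what they bid, $86,800,000.

G pays $86,800,000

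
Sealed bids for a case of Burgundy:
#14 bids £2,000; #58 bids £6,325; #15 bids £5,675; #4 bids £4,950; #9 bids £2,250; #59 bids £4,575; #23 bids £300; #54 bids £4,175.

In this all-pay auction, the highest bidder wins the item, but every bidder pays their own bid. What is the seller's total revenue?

Total revenue: £30,250

Bids in order: 6,325 (#58) > 5,675 (#15) > 4,950 (#4) > 4,575 (#59) > 4,175 (#54) > 2,250 (#9) > …
#58 wins with the top bid; all bids are sunk regardless.
Every bidder forfeits their bid regardless of winning.
Revenue = 2,000 + 6,325 + 5,675 + 4,950 + 2,250 + 4,575 + 300 + 4,175 = £30,250.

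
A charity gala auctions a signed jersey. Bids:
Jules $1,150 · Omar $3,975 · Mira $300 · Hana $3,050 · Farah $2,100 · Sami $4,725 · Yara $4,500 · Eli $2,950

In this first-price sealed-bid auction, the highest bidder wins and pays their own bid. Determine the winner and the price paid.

Bids ranked: 4,725 (Sami) > 4,500 (Yara) > 3,975 (Omar) > 3,050 (Hana) > 2,950 (Eli) > 2,100 (Farah) > …
Sami is highest → pays own bid, $4,725.

Sami pays $4,725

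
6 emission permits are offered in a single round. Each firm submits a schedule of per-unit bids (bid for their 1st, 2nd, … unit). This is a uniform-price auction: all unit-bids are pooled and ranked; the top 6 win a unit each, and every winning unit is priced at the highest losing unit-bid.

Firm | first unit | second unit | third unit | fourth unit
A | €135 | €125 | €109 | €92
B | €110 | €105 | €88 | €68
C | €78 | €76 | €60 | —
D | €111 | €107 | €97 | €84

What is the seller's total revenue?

Merging the schedules and taking the best 6: 135 (A-1), 125 (A-2), 111 (D-1), 110 (B-1), 109 (A-3), 107 (D-2)
First bid not allocated: €105.
Allocation: A 3, B 1, D 2. Every unit priced at €105.
Revenue = 6 × 105 = €630.

Total revenue: €630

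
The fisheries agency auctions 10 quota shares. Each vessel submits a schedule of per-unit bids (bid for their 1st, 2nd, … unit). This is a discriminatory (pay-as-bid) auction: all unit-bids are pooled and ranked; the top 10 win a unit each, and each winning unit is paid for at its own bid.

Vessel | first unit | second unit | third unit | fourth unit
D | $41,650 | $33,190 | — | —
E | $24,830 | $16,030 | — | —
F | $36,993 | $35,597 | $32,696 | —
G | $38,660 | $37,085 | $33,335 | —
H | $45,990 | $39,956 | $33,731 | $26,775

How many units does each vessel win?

D 2, F 2, G 3, H 3

All unit-bids, highest first — top 10: 45,990 (H-1), 41,650 (D-1), 39,956 (H-2), 38,660 (G-1), 37,085 (G-2), 36,993 (F-1), 35,597 (F-2), 33,731 (H-3), 33,335 (G-3), 33,190 (D-2)
Next rejected bid: $32,696 (not a price — pay-as-bid).
Allocation: D 2, F 2, G 3, H 3.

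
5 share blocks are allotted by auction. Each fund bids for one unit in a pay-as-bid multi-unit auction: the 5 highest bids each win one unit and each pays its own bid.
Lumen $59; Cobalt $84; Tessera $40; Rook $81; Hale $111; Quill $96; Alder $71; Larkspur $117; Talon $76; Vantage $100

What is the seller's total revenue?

Ordering the bids: 117 (Larkspur), 111 (Hale), 100 (Vantage), 96 (Quill), 84 (Cobalt), 81 (Rook), 76 (Talon), …
Winners (5 units): Larkspur, Hale, Vantage, Quill, Cobalt.
Total revenue = 117 + 111 + 100 + 96 + 84 = $508.

Total revenue: $508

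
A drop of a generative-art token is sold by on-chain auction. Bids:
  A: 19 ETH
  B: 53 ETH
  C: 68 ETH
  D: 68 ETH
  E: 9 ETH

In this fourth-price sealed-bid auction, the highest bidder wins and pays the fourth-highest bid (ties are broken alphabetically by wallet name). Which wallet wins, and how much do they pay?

Rule: the highest bidder wins and pays the fourth-highest bid.
Sorting bids: 68 (C) > 68 (D) > 53 (B) > 19 (A) > 9 (E)
C and D tie at 68 ETH; tie-break gives it to C.
C is highest; pays the fourth-highest bid, 19 ETH.

C pays 19 ETH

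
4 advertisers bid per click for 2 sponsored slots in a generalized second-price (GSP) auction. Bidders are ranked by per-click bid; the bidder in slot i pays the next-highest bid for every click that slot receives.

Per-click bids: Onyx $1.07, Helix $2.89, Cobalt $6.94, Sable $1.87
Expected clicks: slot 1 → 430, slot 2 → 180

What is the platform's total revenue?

Per-click bids in order: $6.94 (Cobalt) > $2.89 (Helix) > $1.87 (Sable) > …
Slot 1: Cobalt pays $2.89 × 430 = $1242.70
Slot 2: Helix pays $1.87 × 180 = $336.60
Total = $1579.30

Total revenue: $1579.30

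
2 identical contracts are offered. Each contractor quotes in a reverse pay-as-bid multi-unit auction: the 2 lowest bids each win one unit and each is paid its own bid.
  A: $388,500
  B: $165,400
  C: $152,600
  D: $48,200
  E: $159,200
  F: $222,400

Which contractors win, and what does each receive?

Sorting: 48,200 (D), 152,600 (C), 159,200 (E), 165,400 (B), …
Winners (2 units): D, C.
Each winner is paid its own bid: D $48,200, C $152,600.

D $48,200, C $152,600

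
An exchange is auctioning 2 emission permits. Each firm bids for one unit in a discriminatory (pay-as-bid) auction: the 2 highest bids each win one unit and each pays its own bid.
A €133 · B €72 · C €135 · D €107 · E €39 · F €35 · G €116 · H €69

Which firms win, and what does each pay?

C €135, A €133

Ordering the bids: 135 (C), 133 (A), 116 (G), 107 (D), …
Winners (2 units): C, A.
Each winner pays its own bid: C €135, A €133.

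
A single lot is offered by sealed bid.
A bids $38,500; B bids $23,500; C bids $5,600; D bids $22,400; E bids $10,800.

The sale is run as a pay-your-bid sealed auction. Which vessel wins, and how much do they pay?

Sorting bids: 38,500 (A) > 23,500 (B) > 22,400 (D) > 10,800 (E) > 5,600 (C)
First-price: A pays what they bid, $38,500.

A pays $38,500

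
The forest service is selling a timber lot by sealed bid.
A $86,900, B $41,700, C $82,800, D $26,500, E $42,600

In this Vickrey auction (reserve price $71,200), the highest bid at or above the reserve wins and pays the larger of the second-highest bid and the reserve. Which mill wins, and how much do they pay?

A pays $82,800

Sorting bids: 86,900 (A) > 82,800 (C) > 42,600 (E) > 41,700 (B) > 26,500 (D)
Highest eligible bid: A at $86,900.
max(second-highest $82,800, reserve $71,200) = $82,800; the reserve does not bind.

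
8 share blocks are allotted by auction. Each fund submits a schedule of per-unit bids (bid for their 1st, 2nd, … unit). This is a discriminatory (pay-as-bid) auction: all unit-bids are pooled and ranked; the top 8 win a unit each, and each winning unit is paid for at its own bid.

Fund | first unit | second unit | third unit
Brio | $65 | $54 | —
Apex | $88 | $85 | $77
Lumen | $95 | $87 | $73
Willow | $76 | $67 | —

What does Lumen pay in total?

Merging the schedules and taking the best 8: 95 (Lumen-1), 88 (Apex-1), 87 (Lumen-2), 85 (Apex-2), 77 (Apex-3), 76 (Willow-1), 73 (Lumen-3), 67 (Willow-2)
Next rejected bid: $65 (not a price — pay-as-bid).
Lumen's winning unit-bids: 95 + 87 + 73 = $255.

Lumen pays $255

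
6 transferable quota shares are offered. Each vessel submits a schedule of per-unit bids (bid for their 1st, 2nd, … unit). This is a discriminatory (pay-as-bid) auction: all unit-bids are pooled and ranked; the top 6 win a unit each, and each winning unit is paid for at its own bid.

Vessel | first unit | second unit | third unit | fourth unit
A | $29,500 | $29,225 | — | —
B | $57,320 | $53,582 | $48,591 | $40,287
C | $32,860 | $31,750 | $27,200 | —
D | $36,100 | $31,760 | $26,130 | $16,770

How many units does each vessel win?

B 4, C 1, D 1

Pooled unit-bids ranked (top 6): 57,320 (B-1), 53,582 (B-2), 48,591 (B-3), 40,287 (B-4), 36,100 (D-1), 32,860 (C-1)
Next rejected bid: $31,760 (not a price — pay-as-bid).
Allocation: B 4, C 1, D 1.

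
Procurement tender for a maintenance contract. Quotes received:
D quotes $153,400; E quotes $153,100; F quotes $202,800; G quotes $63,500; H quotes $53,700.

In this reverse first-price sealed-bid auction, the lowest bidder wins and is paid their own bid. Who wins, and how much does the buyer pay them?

Bids ranked: 53,700 (H) < 63,500 (G) < 153,100 (E) < 153,400 (D) < 202,800 (F)
H has the lowest bid and is paid exactly that: $53,700.

H is paid $53,700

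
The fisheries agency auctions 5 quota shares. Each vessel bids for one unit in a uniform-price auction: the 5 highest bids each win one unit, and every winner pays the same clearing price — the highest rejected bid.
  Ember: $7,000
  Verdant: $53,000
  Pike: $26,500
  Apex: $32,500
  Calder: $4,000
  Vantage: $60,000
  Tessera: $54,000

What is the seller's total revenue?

Ordering the bids: 60,000 (Vantage), 54,000 (Tessera), 53,000 (Verdant), 32,500 (Apex), 26,500 (Pike), 7,000 (Ember), 4,000 (Calder)
Top 5: Vantage, Tessera, Verdant, Apex, Pike.
First losing bid is Ember's $7,000, which sets the uniform price.
Total revenue = 5 × $7,000 = $35,000.

Total revenue: $35,000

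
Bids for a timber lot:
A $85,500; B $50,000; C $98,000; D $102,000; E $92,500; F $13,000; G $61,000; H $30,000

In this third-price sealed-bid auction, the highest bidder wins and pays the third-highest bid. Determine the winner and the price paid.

Bids in order: 102,000 (D) > 98,000 (C) > 92,500 (E) > 85,500 (A) > 61,000 (G) > 50,000 (B) > …
D wins; payment is bid #3 in the ranking = $92,500.

D pays $92,500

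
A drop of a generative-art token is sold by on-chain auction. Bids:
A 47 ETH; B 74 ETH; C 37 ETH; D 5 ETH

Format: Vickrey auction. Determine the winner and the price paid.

Vickrey auction: the highest bidder wins and pays the second-highest bid.
Bids in order: 74 (B) > 47 (A) > 37 (C) > 5 (D)
B is highest; pays the second-highest bid, 47 ETH.

B pays 47 ETH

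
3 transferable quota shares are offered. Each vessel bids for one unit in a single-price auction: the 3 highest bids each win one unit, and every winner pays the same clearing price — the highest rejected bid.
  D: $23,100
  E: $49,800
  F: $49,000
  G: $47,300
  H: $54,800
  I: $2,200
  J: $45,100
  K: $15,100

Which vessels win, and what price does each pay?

H, E, F; each pays $47,300

Bids ranked high→low: 54,800 (H), 49,800 (E), 49,000 (F), 47,300 (G), 45,100 (J), …
Top 3: H, E, F.
Clearing price = highest rejected bid = $47,300.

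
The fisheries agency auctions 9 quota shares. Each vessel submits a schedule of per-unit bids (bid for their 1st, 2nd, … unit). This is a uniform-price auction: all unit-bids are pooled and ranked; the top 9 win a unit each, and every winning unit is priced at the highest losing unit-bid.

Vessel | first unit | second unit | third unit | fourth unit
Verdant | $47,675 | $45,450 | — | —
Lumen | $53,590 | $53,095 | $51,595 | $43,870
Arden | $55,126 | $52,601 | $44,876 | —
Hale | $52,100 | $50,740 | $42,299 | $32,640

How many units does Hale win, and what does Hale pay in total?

Hale: 2 units, pays $89,752

All unit-bids, highest first — top 9: 55,126 (Arden-1), 53,590 (Lumen-1), 53,095 (Lumen-2), 52,601 (Arden-2), 52,100 (Hale-1), 51,595 (Lumen-3), 50,740 (Hale-2), 47,675 (Verdant-1), 45,450 (Verdant-2)
Highest rejected unit-bid = $44,876.
Hale wins 2 unit(s) at $44,876 each.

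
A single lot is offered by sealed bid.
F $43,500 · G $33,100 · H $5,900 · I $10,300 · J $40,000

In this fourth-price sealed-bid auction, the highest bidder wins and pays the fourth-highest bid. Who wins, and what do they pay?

Rule: the highest bidder wins and pays the fourth-highest bid.
Sorting bids: 43,500 (F) > 40,000 (J) > 33,100 (G) > 10,300 (I) > 5,900 (H)
F wins; payment is bid #4 in the ranking = $10,300.

F pays $10,300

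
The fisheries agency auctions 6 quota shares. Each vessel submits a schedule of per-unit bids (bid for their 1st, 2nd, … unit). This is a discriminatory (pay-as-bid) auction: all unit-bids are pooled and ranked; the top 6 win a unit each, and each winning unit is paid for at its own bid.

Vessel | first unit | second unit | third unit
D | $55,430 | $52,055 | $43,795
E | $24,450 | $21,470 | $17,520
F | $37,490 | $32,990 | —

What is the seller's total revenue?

Merging the schedules and taking the best 6: 55,430 (D-1), 52,055 (D-2), 43,795 (D-3), 37,490 (F-1), 32,990 (F-2), 24,450 (E-1)
Next rejected bid: $21,470 (not a price — pay-as-bid).
Each winning unit pays its own bid.
Revenue = 55,430 + 52,055 + 43,795 + 37,490 + 32,990 + 24,450 = $246,210.

Total revenue: $246,210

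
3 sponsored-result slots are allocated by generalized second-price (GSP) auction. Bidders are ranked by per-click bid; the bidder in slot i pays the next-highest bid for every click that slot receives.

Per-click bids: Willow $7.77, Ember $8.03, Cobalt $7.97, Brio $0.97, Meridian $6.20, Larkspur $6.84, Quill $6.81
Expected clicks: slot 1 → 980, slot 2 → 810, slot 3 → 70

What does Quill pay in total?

Per-click bids in order: $8.03 (Ember) > $7.97 (Cobalt) > $7.77 (Willow) > $6.84 (Larkspur) > …
Quill ranks below slot 3 → no slot, pays nothing.

Quill pays $0.00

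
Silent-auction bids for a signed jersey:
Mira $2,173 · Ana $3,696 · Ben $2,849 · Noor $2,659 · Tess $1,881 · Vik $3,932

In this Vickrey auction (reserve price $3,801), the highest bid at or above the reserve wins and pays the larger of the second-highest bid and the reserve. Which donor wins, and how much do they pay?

Vik pays $3,801

Rule: the highest bid at or above the reserve wins and pays the larger of the second-highest bid and the reserve.
Bids in order: 3,932 (Vik) > 3,696 (Ana) > 2,849 (Ben) > 2,659 (Noor) > 2,173 (Mira) > 1,881 (Tess)
Highest eligible bid: Vik at $3,932.
max(second-highest $3,696, reserve $3,801) = $3,801.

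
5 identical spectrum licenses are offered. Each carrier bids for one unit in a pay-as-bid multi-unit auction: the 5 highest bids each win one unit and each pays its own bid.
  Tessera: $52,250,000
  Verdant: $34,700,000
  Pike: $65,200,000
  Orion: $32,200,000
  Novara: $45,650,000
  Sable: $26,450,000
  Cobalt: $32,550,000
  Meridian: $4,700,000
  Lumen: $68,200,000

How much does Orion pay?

Sorting: 68,200,000 (Lumen), 65,200,000 (Pike), 52,250,000 (Tessera), 45,650,000 (Novara), 34,700,000 (Verdant), 32,550,000 (Cobalt), 32,200,000 (Orion), …
Winners (5 units): Lumen, Pike, Tessera, Novara, Verdant.
Orion does not win → $0.

Orion pays $0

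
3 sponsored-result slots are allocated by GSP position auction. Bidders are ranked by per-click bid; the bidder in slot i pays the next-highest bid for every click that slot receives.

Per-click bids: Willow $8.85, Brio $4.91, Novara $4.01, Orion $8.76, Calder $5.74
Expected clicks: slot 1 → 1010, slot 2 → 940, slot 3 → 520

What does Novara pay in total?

Novara pays $0.00

Ranked by bid: $8.85 (Willow) > $8.76 (Orion) > $5.74 (Calder) > $4.91 (Brio) > …
Novara ranks below slot 3 → no slot, pays nothing.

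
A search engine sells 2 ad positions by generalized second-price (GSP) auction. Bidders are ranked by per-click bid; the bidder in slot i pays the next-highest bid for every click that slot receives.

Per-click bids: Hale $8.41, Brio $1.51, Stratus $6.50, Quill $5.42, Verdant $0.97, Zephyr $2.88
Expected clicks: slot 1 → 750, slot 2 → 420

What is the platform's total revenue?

Total revenue: $7151.40

Sorting advertisers: $8.41 (Hale) > $6.50 (Stratus) > $5.42 (Quill) > …
Slot 1: Hale pays $6.50 × 750 = $4875.00
Slot 2: Stratus pays $5.42 × 420 = $2276.40
Total = $7151.40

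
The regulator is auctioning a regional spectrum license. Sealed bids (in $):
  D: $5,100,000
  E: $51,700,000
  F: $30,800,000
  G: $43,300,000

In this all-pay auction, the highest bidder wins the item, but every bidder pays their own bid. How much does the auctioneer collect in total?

Total revenue: $130,900,000

Bids in order: 51,700,000 (E) > 43,300,000 (G) > 30,800,000 (F) > 5,100,000 (D)
Every bidder forfeits their bid regardless of winning.
Revenue = 5,100,000 + 51,700,000 + 30,800,000 + 43,300,000 = $130,900,000.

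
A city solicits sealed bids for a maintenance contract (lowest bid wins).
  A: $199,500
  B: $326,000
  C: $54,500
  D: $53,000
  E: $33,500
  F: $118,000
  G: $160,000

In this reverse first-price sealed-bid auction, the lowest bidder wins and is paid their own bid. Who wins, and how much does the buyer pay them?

E is paid $33,500

Rule: the lowest bidder wins and is paid their own bid.
Bids ranked: 33,500 (E) < 53,000 (D) < 54,500 (C) < 118,000 (F) < 160,000 (G) < 199,500 (A) < …
E has the lowest bid and is paid exactly that: $33,500.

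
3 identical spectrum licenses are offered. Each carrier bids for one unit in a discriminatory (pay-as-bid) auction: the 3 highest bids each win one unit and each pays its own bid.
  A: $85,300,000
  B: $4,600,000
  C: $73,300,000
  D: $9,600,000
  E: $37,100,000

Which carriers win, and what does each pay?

Ordering the bids: 85,300,000 (A), 73,300,000 (C), 37,100,000 (E), 9,600,000 (D), 4,600,000 (B)
The 3 highest are A, C, E.
Each winner pays its own bid: A $85,300,000, C $73,300,000, E $37,100,000.

A $85,300,000, C $73,300,000, E $37,100,000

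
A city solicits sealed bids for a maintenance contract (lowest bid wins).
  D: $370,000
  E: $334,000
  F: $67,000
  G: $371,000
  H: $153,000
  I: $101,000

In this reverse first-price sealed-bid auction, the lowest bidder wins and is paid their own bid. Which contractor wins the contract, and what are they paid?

Bids ranked: 67,000 (F) < 101,000 (I) < 153,000 (H) < 334,000 (E) < 370,000 (D) < 371,000 (G)
F has the lowest bid and is paid exactly that: $67,000.

F is paid $67,000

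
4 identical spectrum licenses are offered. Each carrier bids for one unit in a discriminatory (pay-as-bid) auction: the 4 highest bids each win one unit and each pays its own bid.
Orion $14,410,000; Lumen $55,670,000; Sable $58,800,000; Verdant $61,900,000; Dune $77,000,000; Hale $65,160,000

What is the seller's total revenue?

Total revenue: $262,860,000

Ordering the bids: 77,000,000 (Dune), 65,160,000 (Hale), 61,900,000 (Verdant), 58,800,000 (Sable), 55,670,000 (Lumen), 14,410,000 (Orion)
Top 4: Dune, Hale, Verdant, Sable.
Total revenue = 77,000,000 + 65,160,000 + 61,900,000 + 58,800,000 = $262,860,000.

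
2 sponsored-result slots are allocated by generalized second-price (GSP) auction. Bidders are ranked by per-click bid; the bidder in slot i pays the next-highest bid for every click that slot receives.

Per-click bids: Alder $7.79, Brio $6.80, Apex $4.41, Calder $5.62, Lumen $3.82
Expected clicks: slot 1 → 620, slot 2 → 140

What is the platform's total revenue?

Ranked by bid: $7.79 (Alder) > $6.80 (Brio) > $5.62 (Calder) > …
Slot 1: Alder pays $6.80 × 620 = $4216.00
Slot 2: Brio pays $5.62 × 140 = $786.80
Total = $5002.80

Total revenue: $5002.80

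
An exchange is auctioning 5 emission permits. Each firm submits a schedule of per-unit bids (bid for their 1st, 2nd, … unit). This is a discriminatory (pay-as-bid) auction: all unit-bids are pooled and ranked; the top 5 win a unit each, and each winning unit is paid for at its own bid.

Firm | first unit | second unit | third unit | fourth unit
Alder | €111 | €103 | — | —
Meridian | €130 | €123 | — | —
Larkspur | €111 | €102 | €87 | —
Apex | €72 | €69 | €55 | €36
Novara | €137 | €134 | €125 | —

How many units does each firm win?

Pooled unit-bids ranked (top 5): 137 (Novara-1), 134 (Novara-2), 130 (Meridian-1), 125 (Novara-3), 123 (Meridian-2)
Next rejected bid: €111 (not a price — pay-as-bid).
Allocation: Meridian 2, Novara 3.

Meridian 2, Novara 3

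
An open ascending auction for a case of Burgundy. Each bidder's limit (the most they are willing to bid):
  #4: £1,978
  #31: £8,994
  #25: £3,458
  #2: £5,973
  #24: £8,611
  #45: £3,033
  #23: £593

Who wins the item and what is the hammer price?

#31 wins at £8,611

Limits in order: 8,994 (#31) > 8,611 (#24) > 5,973 (#2) > 3,458 (#25) > 3,033 (#45) > 1,978 (#4) > …
Once the price passes £8,611, only #31 is left; the hammer falls at #24's limit of £8,611.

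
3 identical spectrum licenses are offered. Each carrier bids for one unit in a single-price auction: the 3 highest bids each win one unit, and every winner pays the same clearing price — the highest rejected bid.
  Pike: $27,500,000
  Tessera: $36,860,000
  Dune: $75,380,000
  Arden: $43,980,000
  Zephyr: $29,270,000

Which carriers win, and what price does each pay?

Sorting: 75,380,000 (Dune), 43,980,000 (Arden), 36,860,000 (Tessera), 29,270,000 (Zephyr), 27,500,000 (Pike)
Top 3: Dune, Arden, Tessera.
Clearing price = highest rejected bid = $29,270,000.

Dune, Arden, Tessera; each pays $29,270,000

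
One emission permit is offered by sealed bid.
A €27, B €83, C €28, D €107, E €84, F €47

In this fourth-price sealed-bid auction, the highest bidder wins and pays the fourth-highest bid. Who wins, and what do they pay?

D pays €47

Bids in order: 107 (D) > 84 (E) > 83 (B) > 47 (F) > 28 (C) > 27 (A)
D is highest; pays the fourth-highest bid, €47.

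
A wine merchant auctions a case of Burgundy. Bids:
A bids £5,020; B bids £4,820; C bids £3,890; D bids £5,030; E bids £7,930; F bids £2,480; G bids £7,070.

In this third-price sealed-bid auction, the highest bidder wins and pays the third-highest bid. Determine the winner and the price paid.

E pays £5,030

Bids ranked: 7,930 (E) > 7,070 (G) > 5,030 (D) > 5,020 (A) > 4,820 (B) > 3,890 (C) > …
E wins; payment is bid #3 in the ranking = £5,030.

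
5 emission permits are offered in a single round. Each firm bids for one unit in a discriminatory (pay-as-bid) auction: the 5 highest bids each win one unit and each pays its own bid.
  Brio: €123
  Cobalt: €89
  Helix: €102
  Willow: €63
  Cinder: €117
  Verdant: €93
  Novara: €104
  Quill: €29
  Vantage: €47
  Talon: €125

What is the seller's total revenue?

Total revenue: €571

Sorting: 125 (Talon), 123 (Brio), 117 (Cinder), 104 (Novara), 102 (Helix), 93 (Verdant), 89 (Cobalt), …
Top 5: Talon, Brio, Cinder, Novara, Helix.
Total revenue = 125 + 123 + 117 + 104 + 102 = €571.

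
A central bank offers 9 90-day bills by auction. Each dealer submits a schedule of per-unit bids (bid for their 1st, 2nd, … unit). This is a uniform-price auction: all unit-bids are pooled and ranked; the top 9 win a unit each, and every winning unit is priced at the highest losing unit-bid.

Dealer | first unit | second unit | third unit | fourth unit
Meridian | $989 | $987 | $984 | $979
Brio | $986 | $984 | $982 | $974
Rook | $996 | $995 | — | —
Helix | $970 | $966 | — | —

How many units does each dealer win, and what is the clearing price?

Brio 3, Meridian 4, Rook 2; clearing price $974

All unit-bids, highest first — top 9: 996 (Rook-1), 995 (Rook-2), 989 (Meridian-1), 987 (Meridian-2), 986 (Brio-1), 984 (Meridian-3), 984 (Brio-2), 982 (Brio-3), 979 (Meridian-4)
First bid not allocated: $974.
Allocation: Brio 3, Meridian 4, Rook 2.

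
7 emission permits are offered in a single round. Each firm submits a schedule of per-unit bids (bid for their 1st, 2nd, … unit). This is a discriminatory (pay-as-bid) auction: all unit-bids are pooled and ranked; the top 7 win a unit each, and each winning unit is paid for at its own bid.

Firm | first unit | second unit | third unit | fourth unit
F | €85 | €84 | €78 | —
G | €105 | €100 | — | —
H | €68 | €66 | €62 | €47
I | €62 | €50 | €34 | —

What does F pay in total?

F pays €247

Merging the schedules and taking the best 7: 105 (G-1), 100 (G-2), 85 (F-1), 84 (F-2), 78 (F-3), 68 (H-1), 66 (H-2)
Next rejected bid: €62 (not a price — pay-as-bid).
F's winning unit-bids: 85 + 84 + 78 = €247.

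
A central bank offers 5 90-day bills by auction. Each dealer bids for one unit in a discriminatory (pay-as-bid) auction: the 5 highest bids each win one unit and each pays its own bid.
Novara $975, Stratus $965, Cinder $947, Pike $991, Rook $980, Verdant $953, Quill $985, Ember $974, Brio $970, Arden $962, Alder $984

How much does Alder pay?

Sorting: 991 (Pike), 985 (Quill), 984 (Alder), 980 (Rook), 975 (Novara), 974 (Ember), 970 (Brio), …
The 5 highest are Pike, Quill, Alder, Rook, Novara.
Alder wins → own bid $984.

Alder pays $984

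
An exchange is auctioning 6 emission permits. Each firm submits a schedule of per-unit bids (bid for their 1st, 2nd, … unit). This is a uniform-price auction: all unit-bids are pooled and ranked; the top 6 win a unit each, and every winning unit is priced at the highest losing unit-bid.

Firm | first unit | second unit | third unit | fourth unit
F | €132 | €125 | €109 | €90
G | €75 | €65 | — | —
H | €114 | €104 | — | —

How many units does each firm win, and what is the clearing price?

Pooled unit-bids ranked (top 6): 132 (F-1), 125 (F-2), 114 (H-1), 109 (F-3), 104 (H-2), 90 (F-4)
Highest rejected unit-bid = €75.
Allocation: F 4, H 2.

F 4, H 2; clearing price €75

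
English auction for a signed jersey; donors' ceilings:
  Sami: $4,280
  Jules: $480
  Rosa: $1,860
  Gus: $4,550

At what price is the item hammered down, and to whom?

Gus wins at $4,280

Limits ranked: 4,550 (Gus) > 4,280 (Sami) > 1,860 (Rosa) > 480 (Jules)
Once the price passes $4,280, only Gus is left; the hammer falls at Sami's limit of $4,280.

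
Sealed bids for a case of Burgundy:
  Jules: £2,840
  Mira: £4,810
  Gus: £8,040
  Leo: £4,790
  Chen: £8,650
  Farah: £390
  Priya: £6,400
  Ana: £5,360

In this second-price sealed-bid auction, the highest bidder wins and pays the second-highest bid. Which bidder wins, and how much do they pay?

Rule: the highest bidder wins and pays the second-highest bid.
Sorting bids: 8,650 (Chen) > 8,040 (Gus) > 6,400 (Priya) > 5,360 (Ana) > 4,810 (Mira) > 4,790 (Leo) > …
Chen is highest; pays the second-highest bid, £8,040.

Chen pays £8,040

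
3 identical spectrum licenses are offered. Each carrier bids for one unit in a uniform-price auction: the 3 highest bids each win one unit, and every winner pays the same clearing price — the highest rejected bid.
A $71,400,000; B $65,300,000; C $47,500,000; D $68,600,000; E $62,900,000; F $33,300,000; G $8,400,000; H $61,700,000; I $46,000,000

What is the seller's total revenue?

Total revenue: $188,700,000

Bids ranked high→low: 71,400,000 (A), 68,600,000 (D), 65,300,000 (B), 62,900,000 (E), 61,700,000 (H), …
Winners (3 units): A, D, B.
First losing bid is E's $62,900,000, which sets the uniform price.
Total revenue = 3 × $62,900,000 = $188,700,000.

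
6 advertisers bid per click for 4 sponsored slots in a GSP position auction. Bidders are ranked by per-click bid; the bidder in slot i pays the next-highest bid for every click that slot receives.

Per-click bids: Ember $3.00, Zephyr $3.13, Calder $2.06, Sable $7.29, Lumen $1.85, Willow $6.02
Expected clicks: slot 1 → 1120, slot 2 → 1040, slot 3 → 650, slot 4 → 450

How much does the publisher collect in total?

Sorting advertisers: $7.29 (Sable) > $6.02 (Willow) > $3.13 (Zephyr) > $3.00 (Ember) > $2.06 (Calder) > …
Slot 1: Sable pays $6.02 × 1120 = $6742.40
Slot 2: Willow pays $3.13 × 1040 = $3255.20
Slot 3: Zephyr pays $3.00 × 650 = $1950.00
Slot 4: Ember pays $2.06 × 450 = $927.00
Total = $12874.60

Total revenue: $12874.60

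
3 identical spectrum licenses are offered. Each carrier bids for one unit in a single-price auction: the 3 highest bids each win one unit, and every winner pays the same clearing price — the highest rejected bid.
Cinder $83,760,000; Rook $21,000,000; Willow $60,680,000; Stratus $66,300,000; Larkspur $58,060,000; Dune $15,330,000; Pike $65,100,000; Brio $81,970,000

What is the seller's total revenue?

Total revenue: $195,300,000

Ordering the bids: 83,760,000 (Cinder), 81,970,000 (Brio), 66,300,000 (Stratus), 65,100,000 (Pike), 60,680,000 (Willow), …
Winners (3 units): Cinder, Brio, Stratus.
Clearing price = highest rejected bid = $65,100,000.
Total revenue = 3 × $65,100,000 = $195,300,000.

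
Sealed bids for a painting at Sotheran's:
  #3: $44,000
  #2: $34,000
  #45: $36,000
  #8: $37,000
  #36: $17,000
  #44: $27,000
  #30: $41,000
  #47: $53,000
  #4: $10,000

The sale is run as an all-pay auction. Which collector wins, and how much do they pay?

Bids in order: 53,000 (#47) > 44,000 (#3) > 41,000 (#30) > 37,000 (#8) > 36,000 (#45) > 34,000 (#2) > …
#47 is highest and takes the item; every bidder forfeits their bid.

#47 pays $53,000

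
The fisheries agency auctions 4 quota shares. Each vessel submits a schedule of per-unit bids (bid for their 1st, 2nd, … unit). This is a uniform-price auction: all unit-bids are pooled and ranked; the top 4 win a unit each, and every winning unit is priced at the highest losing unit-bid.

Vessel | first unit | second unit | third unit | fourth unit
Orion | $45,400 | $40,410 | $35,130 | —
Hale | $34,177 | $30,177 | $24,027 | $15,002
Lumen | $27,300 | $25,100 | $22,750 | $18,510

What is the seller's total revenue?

Pooled unit-bids ranked (top 4): 45,400 (Orion-1), 40,410 (Orion-2), 35,130 (Orion-3), 34,177 (Hale-1)
First bid not allocated: $30,177.
Allocation: Hale 1, Orion 3. Every unit priced at $30,177.
Revenue = 4 × 30,177 = $120,708.

Total revenue: $120,708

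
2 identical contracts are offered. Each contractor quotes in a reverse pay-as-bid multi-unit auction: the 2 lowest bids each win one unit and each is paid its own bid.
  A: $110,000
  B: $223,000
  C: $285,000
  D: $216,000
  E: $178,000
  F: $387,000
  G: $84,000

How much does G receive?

Ordering the bids: 84,000 (G), 110,000 (A), 178,000 (E), 216,000 (D), …
Lowest 2: G, A.
G wins → own bid $84,000.

G is paid $84,000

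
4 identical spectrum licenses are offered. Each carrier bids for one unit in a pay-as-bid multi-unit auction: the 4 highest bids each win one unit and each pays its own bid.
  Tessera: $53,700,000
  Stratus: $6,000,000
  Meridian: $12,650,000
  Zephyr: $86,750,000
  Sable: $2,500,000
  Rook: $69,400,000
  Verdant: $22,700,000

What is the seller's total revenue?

Total revenue: $232,550,000

Ordering the bids: 86,750,000 (Zephyr), 69,400,000 (Rook), 53,700,000 (Tessera), 22,700,000 (Verdant), 12,650,000 (Meridian), 6,000,000 (Stratus), …
The 4 highest are Zephyr, Rook, Tessera, Verdant.
Total revenue = 86,750,000 + 69,400,000 + 53,700,000 + 22,700,000 = $232,550,000.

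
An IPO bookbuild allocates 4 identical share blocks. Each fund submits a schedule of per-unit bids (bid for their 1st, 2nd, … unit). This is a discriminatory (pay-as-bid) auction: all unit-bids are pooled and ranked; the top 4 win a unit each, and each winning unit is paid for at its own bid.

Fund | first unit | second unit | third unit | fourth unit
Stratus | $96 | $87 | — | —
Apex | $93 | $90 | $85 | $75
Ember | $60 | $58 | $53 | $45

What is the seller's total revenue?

Merging the schedules and taking the best 4: 96 (Stratus-1), 93 (Apex-1), 90 (Apex-2), 87 (Stratus-2)
Next rejected bid: $85 (not a price — pay-as-bid).
Each winning unit pays its own bid.
Revenue = 96 + 93 + 90 + 87 = $366.

Total revenue: $366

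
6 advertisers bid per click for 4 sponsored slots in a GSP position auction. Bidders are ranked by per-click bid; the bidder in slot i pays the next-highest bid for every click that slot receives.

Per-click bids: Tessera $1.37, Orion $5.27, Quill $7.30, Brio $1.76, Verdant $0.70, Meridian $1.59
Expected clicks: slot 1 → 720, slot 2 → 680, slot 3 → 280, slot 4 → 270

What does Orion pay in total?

Orion pays $1196.80

Ranked by bid: $7.30 (Quill) > $5.27 (Orion) > $1.76 (Brio) > $1.59 (Meridian) > $1.37 (Tessera) > …
Orion holds slot 2 → pays next bid $1.76 × 680 clicks = $1196.80.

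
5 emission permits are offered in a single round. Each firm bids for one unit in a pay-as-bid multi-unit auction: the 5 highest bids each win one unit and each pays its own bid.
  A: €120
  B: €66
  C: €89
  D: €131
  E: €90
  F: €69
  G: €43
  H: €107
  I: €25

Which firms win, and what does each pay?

Bids ranked high→low: 131 (D), 120 (A), 107 (H), 90 (E), 89 (C), 69 (F), 66 (B), …
Winners (5 units): D, A, H, E, C.
Each winner pays its own bid: D €131, A €120, H €107, E €90, C €89.

D €131, A €120, H €107, E €90, C €89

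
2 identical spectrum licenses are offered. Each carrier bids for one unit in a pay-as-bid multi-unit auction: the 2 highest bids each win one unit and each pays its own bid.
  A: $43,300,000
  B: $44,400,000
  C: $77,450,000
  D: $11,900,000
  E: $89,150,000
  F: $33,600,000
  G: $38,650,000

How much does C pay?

C pays $77,450,000

Bids ranked high→low: 89,150,000 (E), 77,450,000 (C), 44,400,000 (B), 43,300,000 (A), …
The 2 highest are E, C.
C wins → own bid $77,450,000.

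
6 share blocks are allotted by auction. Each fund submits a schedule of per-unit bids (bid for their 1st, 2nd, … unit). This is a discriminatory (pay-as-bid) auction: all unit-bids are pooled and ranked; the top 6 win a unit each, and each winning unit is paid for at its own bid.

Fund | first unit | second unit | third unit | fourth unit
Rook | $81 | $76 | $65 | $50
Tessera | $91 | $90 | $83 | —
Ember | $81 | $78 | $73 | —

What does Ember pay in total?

Ember pays $159

Merging the schedules and taking the best 6: 91 (Tessera-1), 90 (Tessera-2), 83 (Tessera-3), 81 (Rook-1), 81 (Ember-1), 78 (Ember-2)
Next rejected bid: $76 (not a price — pay-as-bid).
Ember's winning unit-bids: 81 + 78 = $159.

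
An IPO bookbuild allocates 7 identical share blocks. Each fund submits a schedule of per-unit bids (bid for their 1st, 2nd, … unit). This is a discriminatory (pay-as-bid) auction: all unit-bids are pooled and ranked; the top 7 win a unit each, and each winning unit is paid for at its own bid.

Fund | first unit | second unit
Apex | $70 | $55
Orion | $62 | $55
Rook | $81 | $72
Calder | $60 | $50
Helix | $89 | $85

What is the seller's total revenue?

Pooled unit-bids ranked (top 7): 89 (Helix-1), 85 (Helix-2), 81 (Rook-1), 72 (Rook-2), 70 (Apex-1), 62 (Orion-1), 60 (Calder-1)
Next rejected bid: $55 (not a price — pay-as-bid).
Each winning unit pays its own bid.
Revenue = 89 + 85 + 81 + 72 + 70 + 62 + 60 = $519.

Total revenue: $519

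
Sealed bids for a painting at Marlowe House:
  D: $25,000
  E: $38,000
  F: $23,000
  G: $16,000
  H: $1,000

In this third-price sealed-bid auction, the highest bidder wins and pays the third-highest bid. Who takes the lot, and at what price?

E pays $23,000

Sorting bids: 38,000 (E) > 25,000 (D) > 23,000 (F) > 16,000 (G) > 1,000 (H)
E wins; payment is bid #3 in the ranking = $23,000.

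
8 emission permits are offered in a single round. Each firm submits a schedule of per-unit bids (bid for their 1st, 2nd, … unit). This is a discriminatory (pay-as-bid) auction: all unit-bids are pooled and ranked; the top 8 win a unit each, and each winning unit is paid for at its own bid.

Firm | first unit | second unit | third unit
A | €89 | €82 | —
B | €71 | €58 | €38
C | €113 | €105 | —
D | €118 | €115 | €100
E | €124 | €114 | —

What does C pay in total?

Pooled unit-bids ranked (top 8): 124 (E-1), 118 (D-1), 115 (D-2), 114 (E-2), 113 (C-1), 105 (C-2), 100 (D-3), 89 (A-1)
Next rejected bid: €82 (not a price — pay-as-bid).
C's winning unit-bids: 113 + 105 = €218.

C pays €218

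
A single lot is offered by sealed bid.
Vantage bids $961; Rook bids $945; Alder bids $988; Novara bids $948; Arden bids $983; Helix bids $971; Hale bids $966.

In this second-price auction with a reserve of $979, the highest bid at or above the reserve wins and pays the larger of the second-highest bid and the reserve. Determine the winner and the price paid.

Alder pays $983

Sorting bids: 988 (Alder) > 983 (Arden) > 971 (Helix) > 966 (Hale) > 961 (Vantage) > 948 (Novara) > …
Highest eligible bid: Alder at $988.
max(second-highest $983, reserve $979) = $983; the reserve does not bind.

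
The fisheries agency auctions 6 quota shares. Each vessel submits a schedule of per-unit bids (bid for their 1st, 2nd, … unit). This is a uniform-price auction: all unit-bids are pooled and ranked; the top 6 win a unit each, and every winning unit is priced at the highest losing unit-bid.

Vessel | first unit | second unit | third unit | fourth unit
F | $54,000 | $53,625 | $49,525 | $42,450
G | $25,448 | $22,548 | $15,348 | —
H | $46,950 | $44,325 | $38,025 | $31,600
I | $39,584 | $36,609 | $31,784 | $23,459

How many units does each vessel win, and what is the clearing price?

Merging the schedules and taking the best 6: 54,000 (F-1), 53,625 (F-2), 49,525 (F-3), 46,950 (H-1), 44,325 (H-2), 42,450 (F-4)
First bid not allocated: $39,584.
Allocation: F 4, H 2.

F 4, H 2; clearing price $39,584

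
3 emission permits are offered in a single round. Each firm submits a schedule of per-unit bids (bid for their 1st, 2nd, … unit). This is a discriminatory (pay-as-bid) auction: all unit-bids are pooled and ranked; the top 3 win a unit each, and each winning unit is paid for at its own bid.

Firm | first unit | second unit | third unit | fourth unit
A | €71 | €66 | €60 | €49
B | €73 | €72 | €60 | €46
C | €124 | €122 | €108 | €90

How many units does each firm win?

All unit-bids, highest first — top 3: 124 (C-1), 122 (C-2), 108 (C-3)
Next rejected bid: €90 (not a price — pay-as-bid).
Allocation: C 3.

C 3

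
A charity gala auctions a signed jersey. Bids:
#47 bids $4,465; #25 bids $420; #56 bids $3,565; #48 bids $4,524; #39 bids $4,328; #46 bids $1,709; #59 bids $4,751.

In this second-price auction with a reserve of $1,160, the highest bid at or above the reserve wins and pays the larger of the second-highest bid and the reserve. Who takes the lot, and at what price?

#59 pays $4,524

Rule: the highest bid at or above the reserve wins and pays the larger of the second-highest bid and the reserve.
Bids in order: 4,751 (#59) > 4,524 (#48) > 4,465 (#47) > 4,328 (#39) > 3,565 (#56) > 1,709 (#46) > …
#59 has the top bid at or above the reserve ($4,751).
Second-highest bid $4,524 exceeds the reserve $1,160 → payment $4,524.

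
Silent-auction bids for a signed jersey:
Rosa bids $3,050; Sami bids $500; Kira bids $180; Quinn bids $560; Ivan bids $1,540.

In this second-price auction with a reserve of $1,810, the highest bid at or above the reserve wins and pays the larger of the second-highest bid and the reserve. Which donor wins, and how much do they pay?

Rosa pays $1,810

Second-price auction with a reserve of $1,810: the highest bid at or above the reserve wins and pays the larger of the second-highest bid and the reserve.
Bids in order: 3,050 (Rosa) > 1,540 (Ivan) > 560 (Quinn) > 500 (Sami) > 180 (Kira)
Highest eligible bid: Rosa at $3,050.
max(second-highest $1,540, reserve $1,810) = $1,810.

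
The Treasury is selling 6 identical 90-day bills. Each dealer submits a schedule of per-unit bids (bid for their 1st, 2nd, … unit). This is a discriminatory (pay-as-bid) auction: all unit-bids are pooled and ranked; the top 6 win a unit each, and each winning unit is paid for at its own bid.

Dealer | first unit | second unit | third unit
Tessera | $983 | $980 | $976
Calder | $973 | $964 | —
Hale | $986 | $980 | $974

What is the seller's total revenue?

Pooled unit-bids ranked (top 6): 986 (Hale-1), 983 (Tessera-1), 980 (Tessera-2), 980 (Hale-2), 976 (Tessera-3), 974 (Hale-3)
Next rejected bid: $973 (not a price — pay-as-bid).
Each winning unit pays its own bid.
Revenue = 986 + 983 + 980 + 980 + 976 + 974 = $5,879.

Total revenue: $5,879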